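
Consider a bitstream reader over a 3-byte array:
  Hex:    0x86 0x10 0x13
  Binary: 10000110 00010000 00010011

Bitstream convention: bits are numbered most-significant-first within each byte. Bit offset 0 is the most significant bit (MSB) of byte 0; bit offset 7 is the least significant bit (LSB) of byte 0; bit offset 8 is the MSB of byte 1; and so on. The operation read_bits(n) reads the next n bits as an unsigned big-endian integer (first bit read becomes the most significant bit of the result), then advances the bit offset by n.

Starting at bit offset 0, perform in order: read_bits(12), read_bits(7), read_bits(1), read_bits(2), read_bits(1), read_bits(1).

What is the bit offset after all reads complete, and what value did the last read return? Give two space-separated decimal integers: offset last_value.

Read 1: bits[0:12] width=12 -> value=2145 (bin 100001100001); offset now 12 = byte 1 bit 4; 12 bits remain
Read 2: bits[12:19] width=7 -> value=0 (bin 0000000); offset now 19 = byte 2 bit 3; 5 bits remain
Read 3: bits[19:20] width=1 -> value=1 (bin 1); offset now 20 = byte 2 bit 4; 4 bits remain
Read 4: bits[20:22] width=2 -> value=0 (bin 00); offset now 22 = byte 2 bit 6; 2 bits remain
Read 5: bits[22:23] width=1 -> value=1 (bin 1); offset now 23 = byte 2 bit 7; 1 bits remain
Read 6: bits[23:24] width=1 -> value=1 (bin 1); offset now 24 = byte 3 bit 0; 0 bits remain

Answer: 24 1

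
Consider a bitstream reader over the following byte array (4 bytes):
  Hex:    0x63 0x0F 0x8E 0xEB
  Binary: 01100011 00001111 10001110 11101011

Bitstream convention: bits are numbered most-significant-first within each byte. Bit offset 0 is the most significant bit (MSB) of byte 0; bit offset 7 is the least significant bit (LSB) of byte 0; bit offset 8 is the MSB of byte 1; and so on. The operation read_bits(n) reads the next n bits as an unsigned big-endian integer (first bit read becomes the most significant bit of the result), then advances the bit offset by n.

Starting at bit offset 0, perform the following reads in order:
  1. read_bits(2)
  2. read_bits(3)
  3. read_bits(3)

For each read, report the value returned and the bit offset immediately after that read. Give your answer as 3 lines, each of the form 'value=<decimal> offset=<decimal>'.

Read 1: bits[0:2] width=2 -> value=1 (bin 01); offset now 2 = byte 0 bit 2; 30 bits remain
Read 2: bits[2:5] width=3 -> value=4 (bin 100); offset now 5 = byte 0 bit 5; 27 bits remain
Read 3: bits[5:8] width=3 -> value=3 (bin 011); offset now 8 = byte 1 bit 0; 24 bits remain

Answer: value=1 offset=2
value=4 offset=5
value=3 offset=8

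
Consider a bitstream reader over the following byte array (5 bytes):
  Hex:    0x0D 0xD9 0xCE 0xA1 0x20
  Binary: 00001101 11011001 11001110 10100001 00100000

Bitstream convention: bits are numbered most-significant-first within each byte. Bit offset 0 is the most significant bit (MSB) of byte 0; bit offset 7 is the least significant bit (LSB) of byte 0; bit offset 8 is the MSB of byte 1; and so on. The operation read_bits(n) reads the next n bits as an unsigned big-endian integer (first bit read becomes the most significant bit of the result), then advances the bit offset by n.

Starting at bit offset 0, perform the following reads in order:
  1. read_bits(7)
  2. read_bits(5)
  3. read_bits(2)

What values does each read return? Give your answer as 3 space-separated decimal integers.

Answer: 6 29 2

Derivation:
Read 1: bits[0:7] width=7 -> value=6 (bin 0000110); offset now 7 = byte 0 bit 7; 33 bits remain
Read 2: bits[7:12] width=5 -> value=29 (bin 11101); offset now 12 = byte 1 bit 4; 28 bits remain
Read 3: bits[12:14] width=2 -> value=2 (bin 10); offset now 14 = byte 1 bit 6; 26 bits remain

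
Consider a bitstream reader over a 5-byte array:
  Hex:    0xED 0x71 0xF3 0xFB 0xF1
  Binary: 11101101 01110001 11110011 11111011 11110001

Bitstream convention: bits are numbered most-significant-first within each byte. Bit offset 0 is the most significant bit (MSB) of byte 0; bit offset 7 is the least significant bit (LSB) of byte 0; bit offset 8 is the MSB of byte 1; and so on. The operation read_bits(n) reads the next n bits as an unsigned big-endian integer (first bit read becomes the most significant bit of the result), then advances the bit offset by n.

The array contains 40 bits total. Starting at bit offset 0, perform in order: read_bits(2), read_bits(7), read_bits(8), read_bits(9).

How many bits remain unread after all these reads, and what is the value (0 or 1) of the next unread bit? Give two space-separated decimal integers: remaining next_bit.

Answer: 14 1

Derivation:
Read 1: bits[0:2] width=2 -> value=3 (bin 11); offset now 2 = byte 0 bit 2; 38 bits remain
Read 2: bits[2:9] width=7 -> value=90 (bin 1011010); offset now 9 = byte 1 bit 1; 31 bits remain
Read 3: bits[9:17] width=8 -> value=227 (bin 11100011); offset now 17 = byte 2 bit 1; 23 bits remain
Read 4: bits[17:26] width=9 -> value=463 (bin 111001111); offset now 26 = byte 3 bit 2; 14 bits remain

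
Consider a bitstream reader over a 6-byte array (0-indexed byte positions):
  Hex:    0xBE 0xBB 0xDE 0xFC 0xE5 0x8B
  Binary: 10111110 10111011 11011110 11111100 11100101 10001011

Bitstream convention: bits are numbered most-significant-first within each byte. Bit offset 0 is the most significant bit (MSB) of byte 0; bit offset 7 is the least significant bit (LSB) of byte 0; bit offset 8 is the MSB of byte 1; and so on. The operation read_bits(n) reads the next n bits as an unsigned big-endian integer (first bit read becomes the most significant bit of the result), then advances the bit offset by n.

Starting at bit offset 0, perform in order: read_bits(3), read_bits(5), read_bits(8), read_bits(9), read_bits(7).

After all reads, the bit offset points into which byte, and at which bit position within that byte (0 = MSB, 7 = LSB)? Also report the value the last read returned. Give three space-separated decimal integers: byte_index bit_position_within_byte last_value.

Read 1: bits[0:3] width=3 -> value=5 (bin 101); offset now 3 = byte 0 bit 3; 45 bits remain
Read 2: bits[3:8] width=5 -> value=30 (bin 11110); offset now 8 = byte 1 bit 0; 40 bits remain
Read 3: bits[8:16] width=8 -> value=187 (bin 10111011); offset now 16 = byte 2 bit 0; 32 bits remain
Read 4: bits[16:25] width=9 -> value=445 (bin 110111101); offset now 25 = byte 3 bit 1; 23 bits remain
Read 5: bits[25:32] width=7 -> value=124 (bin 1111100); offset now 32 = byte 4 bit 0; 16 bits remain

Answer: 4 0 124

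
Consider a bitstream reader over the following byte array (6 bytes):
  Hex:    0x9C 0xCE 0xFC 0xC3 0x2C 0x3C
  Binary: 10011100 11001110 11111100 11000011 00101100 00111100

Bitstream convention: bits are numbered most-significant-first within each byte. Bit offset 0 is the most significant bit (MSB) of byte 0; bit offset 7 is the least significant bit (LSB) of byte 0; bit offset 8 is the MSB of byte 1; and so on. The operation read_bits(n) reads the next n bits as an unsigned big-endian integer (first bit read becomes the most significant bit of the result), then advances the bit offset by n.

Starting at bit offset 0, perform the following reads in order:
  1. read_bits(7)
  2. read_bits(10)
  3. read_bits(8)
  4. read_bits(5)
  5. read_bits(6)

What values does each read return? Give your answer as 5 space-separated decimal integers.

Answer: 78 413 249 16 50

Derivation:
Read 1: bits[0:7] width=7 -> value=78 (bin 1001110); offset now 7 = byte 0 bit 7; 41 bits remain
Read 2: bits[7:17] width=10 -> value=413 (bin 0110011101); offset now 17 = byte 2 bit 1; 31 bits remain
Read 3: bits[17:25] width=8 -> value=249 (bin 11111001); offset now 25 = byte 3 bit 1; 23 bits remain
Read 4: bits[25:30] width=5 -> value=16 (bin 10000); offset now 30 = byte 3 bit 6; 18 bits remain
Read 5: bits[30:36] width=6 -> value=50 (bin 110010); offset now 36 = byte 4 bit 4; 12 bits remain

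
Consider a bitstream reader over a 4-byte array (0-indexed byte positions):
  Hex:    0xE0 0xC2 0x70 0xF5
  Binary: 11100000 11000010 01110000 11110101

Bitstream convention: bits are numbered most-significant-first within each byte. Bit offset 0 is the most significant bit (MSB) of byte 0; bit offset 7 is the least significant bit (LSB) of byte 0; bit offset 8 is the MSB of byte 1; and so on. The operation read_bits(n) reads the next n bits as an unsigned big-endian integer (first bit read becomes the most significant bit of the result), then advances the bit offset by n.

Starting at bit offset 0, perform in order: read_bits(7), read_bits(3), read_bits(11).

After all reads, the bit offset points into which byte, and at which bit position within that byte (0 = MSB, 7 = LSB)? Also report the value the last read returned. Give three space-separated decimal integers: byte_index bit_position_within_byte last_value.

Answer: 2 5 78

Derivation:
Read 1: bits[0:7] width=7 -> value=112 (bin 1110000); offset now 7 = byte 0 bit 7; 25 bits remain
Read 2: bits[7:10] width=3 -> value=3 (bin 011); offset now 10 = byte 1 bit 2; 22 bits remain
Read 3: bits[10:21] width=11 -> value=78 (bin 00001001110); offset now 21 = byte 2 bit 5; 11 bits remain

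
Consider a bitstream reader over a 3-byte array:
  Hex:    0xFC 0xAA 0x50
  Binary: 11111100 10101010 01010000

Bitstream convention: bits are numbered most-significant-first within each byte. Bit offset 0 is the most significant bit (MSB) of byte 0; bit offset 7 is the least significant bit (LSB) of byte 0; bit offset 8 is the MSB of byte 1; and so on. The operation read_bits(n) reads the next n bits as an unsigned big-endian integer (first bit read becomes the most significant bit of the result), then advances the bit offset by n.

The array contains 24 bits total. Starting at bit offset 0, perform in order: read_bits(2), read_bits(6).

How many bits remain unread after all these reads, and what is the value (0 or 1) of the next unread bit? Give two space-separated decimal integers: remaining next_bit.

Answer: 16 1

Derivation:
Read 1: bits[0:2] width=2 -> value=3 (bin 11); offset now 2 = byte 0 bit 2; 22 bits remain
Read 2: bits[2:8] width=6 -> value=60 (bin 111100); offset now 8 = byte 1 bit 0; 16 bits remain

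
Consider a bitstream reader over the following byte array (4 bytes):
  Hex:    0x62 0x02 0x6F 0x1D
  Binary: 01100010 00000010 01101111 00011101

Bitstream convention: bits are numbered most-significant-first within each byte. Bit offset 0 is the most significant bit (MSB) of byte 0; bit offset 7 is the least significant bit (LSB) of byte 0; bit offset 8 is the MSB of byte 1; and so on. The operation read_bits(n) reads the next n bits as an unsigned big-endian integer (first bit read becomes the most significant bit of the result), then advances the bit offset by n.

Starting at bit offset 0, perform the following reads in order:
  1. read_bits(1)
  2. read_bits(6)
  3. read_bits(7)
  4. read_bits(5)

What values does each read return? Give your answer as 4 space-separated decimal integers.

Answer: 0 49 0 19

Derivation:
Read 1: bits[0:1] width=1 -> value=0 (bin 0); offset now 1 = byte 0 bit 1; 31 bits remain
Read 2: bits[1:7] width=6 -> value=49 (bin 110001); offset now 7 = byte 0 bit 7; 25 bits remain
Read 3: bits[7:14] width=7 -> value=0 (bin 0000000); offset now 14 = byte 1 bit 6; 18 bits remain
Read 4: bits[14:19] width=5 -> value=19 (bin 10011); offset now 19 = byte 2 bit 3; 13 bits remain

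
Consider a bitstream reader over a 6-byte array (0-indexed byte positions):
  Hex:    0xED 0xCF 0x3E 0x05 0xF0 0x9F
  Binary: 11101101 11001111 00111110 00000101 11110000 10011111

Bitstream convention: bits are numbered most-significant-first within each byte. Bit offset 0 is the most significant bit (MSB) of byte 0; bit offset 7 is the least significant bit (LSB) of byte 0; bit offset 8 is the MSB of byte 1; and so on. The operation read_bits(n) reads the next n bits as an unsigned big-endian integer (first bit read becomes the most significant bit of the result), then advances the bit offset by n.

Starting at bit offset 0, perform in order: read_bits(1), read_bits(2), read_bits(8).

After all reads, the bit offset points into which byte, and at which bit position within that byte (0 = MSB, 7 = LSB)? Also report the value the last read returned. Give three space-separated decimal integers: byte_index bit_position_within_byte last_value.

Read 1: bits[0:1] width=1 -> value=1 (bin 1); offset now 1 = byte 0 bit 1; 47 bits remain
Read 2: bits[1:3] width=2 -> value=3 (bin 11); offset now 3 = byte 0 bit 3; 45 bits remain
Read 3: bits[3:11] width=8 -> value=110 (bin 01101110); offset now 11 = byte 1 bit 3; 37 bits remain

Answer: 1 3 110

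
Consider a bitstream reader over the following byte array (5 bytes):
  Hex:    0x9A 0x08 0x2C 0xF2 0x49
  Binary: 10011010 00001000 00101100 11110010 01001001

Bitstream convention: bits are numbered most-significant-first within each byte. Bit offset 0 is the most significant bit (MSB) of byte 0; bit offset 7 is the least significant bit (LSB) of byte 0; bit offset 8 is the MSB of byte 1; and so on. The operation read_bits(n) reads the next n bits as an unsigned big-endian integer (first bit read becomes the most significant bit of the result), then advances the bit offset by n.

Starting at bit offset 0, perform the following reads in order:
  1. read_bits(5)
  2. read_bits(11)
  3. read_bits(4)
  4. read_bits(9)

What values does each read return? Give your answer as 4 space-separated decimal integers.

Read 1: bits[0:5] width=5 -> value=19 (bin 10011); offset now 5 = byte 0 bit 5; 35 bits remain
Read 2: bits[5:16] width=11 -> value=520 (bin 01000001000); offset now 16 = byte 2 bit 0; 24 bits remain
Read 3: bits[16:20] width=4 -> value=2 (bin 0010); offset now 20 = byte 2 bit 4; 20 bits remain
Read 4: bits[20:29] width=9 -> value=414 (bin 110011110); offset now 29 = byte 3 bit 5; 11 bits remain

Answer: 19 520 2 414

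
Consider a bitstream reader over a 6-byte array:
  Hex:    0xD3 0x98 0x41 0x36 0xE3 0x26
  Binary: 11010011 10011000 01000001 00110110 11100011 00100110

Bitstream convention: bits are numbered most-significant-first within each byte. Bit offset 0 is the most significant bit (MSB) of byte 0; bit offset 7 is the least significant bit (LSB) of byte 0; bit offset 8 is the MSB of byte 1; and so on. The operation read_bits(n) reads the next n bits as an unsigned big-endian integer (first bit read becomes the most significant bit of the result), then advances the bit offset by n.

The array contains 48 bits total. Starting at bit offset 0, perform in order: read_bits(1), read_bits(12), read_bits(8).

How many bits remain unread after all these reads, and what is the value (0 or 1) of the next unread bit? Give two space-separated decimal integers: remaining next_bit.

Answer: 27 0

Derivation:
Read 1: bits[0:1] width=1 -> value=1 (bin 1); offset now 1 = byte 0 bit 1; 47 bits remain
Read 2: bits[1:13] width=12 -> value=2675 (bin 101001110011); offset now 13 = byte 1 bit 5; 35 bits remain
Read 3: bits[13:21] width=8 -> value=8 (bin 00001000); offset now 21 = byte 2 bit 5; 27 bits remain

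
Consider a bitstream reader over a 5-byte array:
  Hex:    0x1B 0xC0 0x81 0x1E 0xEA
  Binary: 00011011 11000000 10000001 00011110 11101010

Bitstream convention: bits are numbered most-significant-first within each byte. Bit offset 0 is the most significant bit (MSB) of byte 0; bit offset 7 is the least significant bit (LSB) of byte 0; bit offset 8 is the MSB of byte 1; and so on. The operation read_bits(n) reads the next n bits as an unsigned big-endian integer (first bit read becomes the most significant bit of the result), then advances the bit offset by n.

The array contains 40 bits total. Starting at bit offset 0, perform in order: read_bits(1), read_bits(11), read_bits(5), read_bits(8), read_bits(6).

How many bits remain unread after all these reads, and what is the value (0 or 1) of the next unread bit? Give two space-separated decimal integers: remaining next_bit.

Read 1: bits[0:1] width=1 -> value=0 (bin 0); offset now 1 = byte 0 bit 1; 39 bits remain
Read 2: bits[1:12] width=11 -> value=444 (bin 00110111100); offset now 12 = byte 1 bit 4; 28 bits remain
Read 3: bits[12:17] width=5 -> value=1 (bin 00001); offset now 17 = byte 2 bit 1; 23 bits remain
Read 4: bits[17:25] width=8 -> value=2 (bin 00000010); offset now 25 = byte 3 bit 1; 15 bits remain
Read 5: bits[25:31] width=6 -> value=15 (bin 001111); offset now 31 = byte 3 bit 7; 9 bits remain

Answer: 9 0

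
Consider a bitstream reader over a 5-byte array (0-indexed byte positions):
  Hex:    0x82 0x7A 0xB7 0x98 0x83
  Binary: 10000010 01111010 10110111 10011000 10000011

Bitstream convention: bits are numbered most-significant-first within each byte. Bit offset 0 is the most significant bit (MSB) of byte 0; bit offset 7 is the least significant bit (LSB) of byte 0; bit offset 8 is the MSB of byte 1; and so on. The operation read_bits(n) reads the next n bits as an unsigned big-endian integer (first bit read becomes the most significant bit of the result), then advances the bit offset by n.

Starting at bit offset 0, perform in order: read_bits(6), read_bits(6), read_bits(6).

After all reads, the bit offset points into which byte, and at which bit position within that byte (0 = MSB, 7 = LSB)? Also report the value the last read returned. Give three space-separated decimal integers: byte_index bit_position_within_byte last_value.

Answer: 2 2 42

Derivation:
Read 1: bits[0:6] width=6 -> value=32 (bin 100000); offset now 6 = byte 0 bit 6; 34 bits remain
Read 2: bits[6:12] width=6 -> value=39 (bin 100111); offset now 12 = byte 1 bit 4; 28 bits remain
Read 3: bits[12:18] width=6 -> value=42 (bin 101010); offset now 18 = byte 2 bit 2; 22 bits remain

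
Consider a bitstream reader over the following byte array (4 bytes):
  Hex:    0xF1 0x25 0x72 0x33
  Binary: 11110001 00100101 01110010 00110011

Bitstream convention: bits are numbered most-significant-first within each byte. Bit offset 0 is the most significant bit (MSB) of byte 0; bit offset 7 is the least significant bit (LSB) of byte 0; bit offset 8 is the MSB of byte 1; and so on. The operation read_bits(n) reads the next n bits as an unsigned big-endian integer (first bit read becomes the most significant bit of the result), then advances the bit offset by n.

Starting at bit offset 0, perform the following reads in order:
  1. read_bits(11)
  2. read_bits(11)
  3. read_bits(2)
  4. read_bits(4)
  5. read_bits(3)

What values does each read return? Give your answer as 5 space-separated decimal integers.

Read 1: bits[0:11] width=11 -> value=1929 (bin 11110001001); offset now 11 = byte 1 bit 3; 21 bits remain
Read 2: bits[11:22] width=11 -> value=348 (bin 00101011100); offset now 22 = byte 2 bit 6; 10 bits remain
Read 3: bits[22:24] width=2 -> value=2 (bin 10); offset now 24 = byte 3 bit 0; 8 bits remain
Read 4: bits[24:28] width=4 -> value=3 (bin 0011); offset now 28 = byte 3 bit 4; 4 bits remain
Read 5: bits[28:31] width=3 -> value=1 (bin 001); offset now 31 = byte 3 bit 7; 1 bits remain

Answer: 1929 348 2 3 1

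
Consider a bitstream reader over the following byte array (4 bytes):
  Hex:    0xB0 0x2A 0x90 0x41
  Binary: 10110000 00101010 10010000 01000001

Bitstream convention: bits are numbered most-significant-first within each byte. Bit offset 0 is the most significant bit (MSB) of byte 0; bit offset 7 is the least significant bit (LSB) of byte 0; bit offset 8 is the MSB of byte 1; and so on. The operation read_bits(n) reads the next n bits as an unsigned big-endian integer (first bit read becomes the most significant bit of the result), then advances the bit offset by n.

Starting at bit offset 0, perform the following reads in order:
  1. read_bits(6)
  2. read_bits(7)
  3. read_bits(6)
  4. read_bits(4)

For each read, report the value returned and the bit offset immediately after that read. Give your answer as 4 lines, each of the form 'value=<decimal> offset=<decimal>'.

Answer: value=44 offset=6
value=5 offset=13
value=20 offset=19
value=8 offset=23

Derivation:
Read 1: bits[0:6] width=6 -> value=44 (bin 101100); offset now 6 = byte 0 bit 6; 26 bits remain
Read 2: bits[6:13] width=7 -> value=5 (bin 0000101); offset now 13 = byte 1 bit 5; 19 bits remain
Read 3: bits[13:19] width=6 -> value=20 (bin 010100); offset now 19 = byte 2 bit 3; 13 bits remain
Read 4: bits[19:23] width=4 -> value=8 (bin 1000); offset now 23 = byte 2 bit 7; 9 bits remain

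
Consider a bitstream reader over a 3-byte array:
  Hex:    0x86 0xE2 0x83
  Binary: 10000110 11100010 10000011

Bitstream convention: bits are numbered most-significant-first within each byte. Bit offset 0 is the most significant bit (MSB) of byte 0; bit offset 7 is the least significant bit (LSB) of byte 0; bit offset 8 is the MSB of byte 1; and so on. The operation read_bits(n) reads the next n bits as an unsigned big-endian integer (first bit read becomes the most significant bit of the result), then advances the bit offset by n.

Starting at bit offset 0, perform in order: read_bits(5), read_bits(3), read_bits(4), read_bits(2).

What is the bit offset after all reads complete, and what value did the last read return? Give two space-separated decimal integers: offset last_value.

Read 1: bits[0:5] width=5 -> value=16 (bin 10000); offset now 5 = byte 0 bit 5; 19 bits remain
Read 2: bits[5:8] width=3 -> value=6 (bin 110); offset now 8 = byte 1 bit 0; 16 bits remain
Read 3: bits[8:12] width=4 -> value=14 (bin 1110); offset now 12 = byte 1 bit 4; 12 bits remain
Read 4: bits[12:14] width=2 -> value=0 (bin 00); offset now 14 = byte 1 bit 6; 10 bits remain

Answer: 14 0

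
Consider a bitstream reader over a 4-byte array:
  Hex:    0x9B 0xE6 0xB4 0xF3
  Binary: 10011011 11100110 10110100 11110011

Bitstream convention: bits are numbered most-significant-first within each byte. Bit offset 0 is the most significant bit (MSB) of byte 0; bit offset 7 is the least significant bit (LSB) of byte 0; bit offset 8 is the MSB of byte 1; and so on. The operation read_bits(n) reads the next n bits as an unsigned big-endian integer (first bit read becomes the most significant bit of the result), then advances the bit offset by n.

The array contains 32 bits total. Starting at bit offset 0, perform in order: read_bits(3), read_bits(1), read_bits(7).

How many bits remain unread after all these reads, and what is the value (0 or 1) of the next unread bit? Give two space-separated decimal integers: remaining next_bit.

Read 1: bits[0:3] width=3 -> value=4 (bin 100); offset now 3 = byte 0 bit 3; 29 bits remain
Read 2: bits[3:4] width=1 -> value=1 (bin 1); offset now 4 = byte 0 bit 4; 28 bits remain
Read 3: bits[4:11] width=7 -> value=95 (bin 1011111); offset now 11 = byte 1 bit 3; 21 bits remain

Answer: 21 0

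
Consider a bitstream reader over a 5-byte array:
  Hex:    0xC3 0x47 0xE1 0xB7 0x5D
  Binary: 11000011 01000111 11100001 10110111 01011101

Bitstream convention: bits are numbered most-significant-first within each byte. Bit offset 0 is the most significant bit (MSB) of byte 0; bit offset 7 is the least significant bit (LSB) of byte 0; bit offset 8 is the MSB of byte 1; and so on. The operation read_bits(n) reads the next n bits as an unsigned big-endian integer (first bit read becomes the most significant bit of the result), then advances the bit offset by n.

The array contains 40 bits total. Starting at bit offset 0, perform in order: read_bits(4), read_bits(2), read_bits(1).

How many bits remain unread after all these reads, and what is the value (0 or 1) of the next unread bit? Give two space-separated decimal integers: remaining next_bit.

Read 1: bits[0:4] width=4 -> value=12 (bin 1100); offset now 4 = byte 0 bit 4; 36 bits remain
Read 2: bits[4:6] width=2 -> value=0 (bin 00); offset now 6 = byte 0 bit 6; 34 bits remain
Read 3: bits[6:7] width=1 -> value=1 (bin 1); offset now 7 = byte 0 bit 7; 33 bits remain

Answer: 33 1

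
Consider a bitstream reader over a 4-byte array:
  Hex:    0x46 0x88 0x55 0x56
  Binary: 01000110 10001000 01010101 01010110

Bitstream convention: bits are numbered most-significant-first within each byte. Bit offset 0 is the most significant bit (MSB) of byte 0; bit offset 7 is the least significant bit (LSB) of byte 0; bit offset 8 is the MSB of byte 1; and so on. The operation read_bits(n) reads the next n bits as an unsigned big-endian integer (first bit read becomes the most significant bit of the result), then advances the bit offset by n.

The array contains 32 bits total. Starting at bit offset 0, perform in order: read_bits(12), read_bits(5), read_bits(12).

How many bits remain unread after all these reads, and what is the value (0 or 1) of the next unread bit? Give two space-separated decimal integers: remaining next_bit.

Read 1: bits[0:12] width=12 -> value=1128 (bin 010001101000); offset now 12 = byte 1 bit 4; 20 bits remain
Read 2: bits[12:17] width=5 -> value=16 (bin 10000); offset now 17 = byte 2 bit 1; 15 bits remain
Read 3: bits[17:29] width=12 -> value=2730 (bin 101010101010); offset now 29 = byte 3 bit 5; 3 bits remain

Answer: 3 1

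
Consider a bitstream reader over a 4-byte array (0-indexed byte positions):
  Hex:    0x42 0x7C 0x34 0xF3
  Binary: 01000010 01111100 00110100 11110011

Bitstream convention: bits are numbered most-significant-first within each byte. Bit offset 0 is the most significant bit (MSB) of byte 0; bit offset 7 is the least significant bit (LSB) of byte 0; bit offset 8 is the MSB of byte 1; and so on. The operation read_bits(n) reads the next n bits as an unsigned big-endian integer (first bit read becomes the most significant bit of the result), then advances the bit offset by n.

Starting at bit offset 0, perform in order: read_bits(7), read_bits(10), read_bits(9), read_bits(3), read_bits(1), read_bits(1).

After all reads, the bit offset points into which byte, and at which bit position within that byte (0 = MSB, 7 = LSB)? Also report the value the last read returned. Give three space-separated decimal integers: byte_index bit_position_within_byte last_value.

Answer: 3 7 1

Derivation:
Read 1: bits[0:7] width=7 -> value=33 (bin 0100001); offset now 7 = byte 0 bit 7; 25 bits remain
Read 2: bits[7:17] width=10 -> value=248 (bin 0011111000); offset now 17 = byte 2 bit 1; 15 bits remain
Read 3: bits[17:26] width=9 -> value=211 (bin 011010011); offset now 26 = byte 3 bit 2; 6 bits remain
Read 4: bits[26:29] width=3 -> value=6 (bin 110); offset now 29 = byte 3 bit 5; 3 bits remain
Read 5: bits[29:30] width=1 -> value=0 (bin 0); offset now 30 = byte 3 bit 6; 2 bits remain
Read 6: bits[30:31] width=1 -> value=1 (bin 1); offset now 31 = byte 3 bit 7; 1 bits remain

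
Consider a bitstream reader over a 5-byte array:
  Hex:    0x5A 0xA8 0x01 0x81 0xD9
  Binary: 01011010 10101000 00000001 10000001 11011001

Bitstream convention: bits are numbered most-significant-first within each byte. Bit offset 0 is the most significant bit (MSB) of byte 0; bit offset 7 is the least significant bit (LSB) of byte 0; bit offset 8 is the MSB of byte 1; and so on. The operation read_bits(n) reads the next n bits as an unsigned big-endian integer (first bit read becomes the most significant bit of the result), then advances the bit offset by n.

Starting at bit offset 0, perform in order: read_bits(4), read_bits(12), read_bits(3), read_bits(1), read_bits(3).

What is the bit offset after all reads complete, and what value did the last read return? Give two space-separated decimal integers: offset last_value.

Read 1: bits[0:4] width=4 -> value=5 (bin 0101); offset now 4 = byte 0 bit 4; 36 bits remain
Read 2: bits[4:16] width=12 -> value=2728 (bin 101010101000); offset now 16 = byte 2 bit 0; 24 bits remain
Read 3: bits[16:19] width=3 -> value=0 (bin 000); offset now 19 = byte 2 bit 3; 21 bits remain
Read 4: bits[19:20] width=1 -> value=0 (bin 0); offset now 20 = byte 2 bit 4; 20 bits remain
Read 5: bits[20:23] width=3 -> value=0 (bin 000); offset now 23 = byte 2 bit 7; 17 bits remain

Answer: 23 0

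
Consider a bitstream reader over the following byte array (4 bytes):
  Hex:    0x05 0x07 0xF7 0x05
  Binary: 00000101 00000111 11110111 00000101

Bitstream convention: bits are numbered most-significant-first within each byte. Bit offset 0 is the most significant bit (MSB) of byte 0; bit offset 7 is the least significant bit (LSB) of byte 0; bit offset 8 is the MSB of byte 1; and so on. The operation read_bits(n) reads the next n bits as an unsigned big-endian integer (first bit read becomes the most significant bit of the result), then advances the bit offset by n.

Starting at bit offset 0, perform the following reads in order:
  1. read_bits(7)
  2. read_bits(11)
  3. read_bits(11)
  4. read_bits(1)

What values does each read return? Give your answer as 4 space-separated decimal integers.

Read 1: bits[0:7] width=7 -> value=2 (bin 0000010); offset now 7 = byte 0 bit 7; 25 bits remain
Read 2: bits[7:18] width=11 -> value=1055 (bin 10000011111); offset now 18 = byte 2 bit 2; 14 bits remain
Read 3: bits[18:29] width=11 -> value=1760 (bin 11011100000); offset now 29 = byte 3 bit 5; 3 bits remain
Read 4: bits[29:30] width=1 -> value=1 (bin 1); offset now 30 = byte 3 bit 6; 2 bits remain

Answer: 2 1055 1760 1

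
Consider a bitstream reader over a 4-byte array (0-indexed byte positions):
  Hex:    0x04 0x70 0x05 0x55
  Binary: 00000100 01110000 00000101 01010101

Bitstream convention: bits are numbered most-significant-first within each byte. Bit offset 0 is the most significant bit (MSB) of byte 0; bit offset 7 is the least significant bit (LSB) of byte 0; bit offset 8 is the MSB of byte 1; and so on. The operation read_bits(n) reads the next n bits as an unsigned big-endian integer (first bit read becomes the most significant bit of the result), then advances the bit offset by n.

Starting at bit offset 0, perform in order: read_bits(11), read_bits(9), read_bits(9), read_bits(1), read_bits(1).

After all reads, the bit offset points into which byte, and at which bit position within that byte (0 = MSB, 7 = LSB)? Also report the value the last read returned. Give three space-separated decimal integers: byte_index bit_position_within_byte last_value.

Answer: 3 7 0

Derivation:
Read 1: bits[0:11] width=11 -> value=35 (bin 00000100011); offset now 11 = byte 1 bit 3; 21 bits remain
Read 2: bits[11:20] width=9 -> value=256 (bin 100000000); offset now 20 = byte 2 bit 4; 12 bits remain
Read 3: bits[20:29] width=9 -> value=170 (bin 010101010); offset now 29 = byte 3 bit 5; 3 bits remain
Read 4: bits[29:30] width=1 -> value=1 (bin 1); offset now 30 = byte 3 bit 6; 2 bits remain
Read 5: bits[30:31] width=1 -> value=0 (bin 0); offset now 31 = byte 3 bit 7; 1 bits remain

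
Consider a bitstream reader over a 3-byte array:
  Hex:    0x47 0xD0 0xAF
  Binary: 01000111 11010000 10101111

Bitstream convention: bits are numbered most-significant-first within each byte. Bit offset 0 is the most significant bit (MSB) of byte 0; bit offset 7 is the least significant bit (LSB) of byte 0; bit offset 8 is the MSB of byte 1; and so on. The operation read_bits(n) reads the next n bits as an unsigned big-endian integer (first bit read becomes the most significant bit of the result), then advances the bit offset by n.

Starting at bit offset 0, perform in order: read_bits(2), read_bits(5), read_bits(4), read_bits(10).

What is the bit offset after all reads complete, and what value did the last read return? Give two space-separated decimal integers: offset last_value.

Answer: 21 533

Derivation:
Read 1: bits[0:2] width=2 -> value=1 (bin 01); offset now 2 = byte 0 bit 2; 22 bits remain
Read 2: bits[2:7] width=5 -> value=3 (bin 00011); offset now 7 = byte 0 bit 7; 17 bits remain
Read 3: bits[7:11] width=4 -> value=14 (bin 1110); offset now 11 = byte 1 bit 3; 13 bits remain
Read 4: bits[11:21] width=10 -> value=533 (bin 1000010101); offset now 21 = byte 2 bit 5; 3 bits remain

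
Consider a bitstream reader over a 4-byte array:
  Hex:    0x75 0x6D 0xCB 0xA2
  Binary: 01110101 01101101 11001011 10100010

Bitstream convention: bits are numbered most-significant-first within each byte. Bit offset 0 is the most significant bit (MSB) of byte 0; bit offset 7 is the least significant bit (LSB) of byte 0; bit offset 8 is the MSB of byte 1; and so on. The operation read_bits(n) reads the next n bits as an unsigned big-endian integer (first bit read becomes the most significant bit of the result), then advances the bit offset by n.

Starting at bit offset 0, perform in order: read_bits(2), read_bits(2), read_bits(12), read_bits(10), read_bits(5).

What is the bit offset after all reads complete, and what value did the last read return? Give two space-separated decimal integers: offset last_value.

Answer: 31 17

Derivation:
Read 1: bits[0:2] width=2 -> value=1 (bin 01); offset now 2 = byte 0 bit 2; 30 bits remain
Read 2: bits[2:4] width=2 -> value=3 (bin 11); offset now 4 = byte 0 bit 4; 28 bits remain
Read 3: bits[4:16] width=12 -> value=1389 (bin 010101101101); offset now 16 = byte 2 bit 0; 16 bits remain
Read 4: bits[16:26] width=10 -> value=814 (bin 1100101110); offset now 26 = byte 3 bit 2; 6 bits remain
Read 5: bits[26:31] width=5 -> value=17 (bin 10001); offset now 31 = byte 3 bit 7; 1 bits remain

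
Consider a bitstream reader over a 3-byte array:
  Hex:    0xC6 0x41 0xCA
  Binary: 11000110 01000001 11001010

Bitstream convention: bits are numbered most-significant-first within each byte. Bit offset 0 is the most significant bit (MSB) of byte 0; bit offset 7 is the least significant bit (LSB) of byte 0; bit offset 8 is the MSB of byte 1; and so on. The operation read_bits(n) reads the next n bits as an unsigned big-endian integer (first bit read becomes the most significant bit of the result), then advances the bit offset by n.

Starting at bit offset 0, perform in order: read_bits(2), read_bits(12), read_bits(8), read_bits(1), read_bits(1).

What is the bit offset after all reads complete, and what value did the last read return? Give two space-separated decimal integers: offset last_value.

Answer: 24 0

Derivation:
Read 1: bits[0:2] width=2 -> value=3 (bin 11); offset now 2 = byte 0 bit 2; 22 bits remain
Read 2: bits[2:14] width=12 -> value=400 (bin 000110010000); offset now 14 = byte 1 bit 6; 10 bits remain
Read 3: bits[14:22] width=8 -> value=114 (bin 01110010); offset now 22 = byte 2 bit 6; 2 bits remain
Read 4: bits[22:23] width=1 -> value=1 (bin 1); offset now 23 = byte 2 bit 7; 1 bits remain
Read 5: bits[23:24] width=1 -> value=0 (bin 0); offset now 24 = byte 3 bit 0; 0 bits remain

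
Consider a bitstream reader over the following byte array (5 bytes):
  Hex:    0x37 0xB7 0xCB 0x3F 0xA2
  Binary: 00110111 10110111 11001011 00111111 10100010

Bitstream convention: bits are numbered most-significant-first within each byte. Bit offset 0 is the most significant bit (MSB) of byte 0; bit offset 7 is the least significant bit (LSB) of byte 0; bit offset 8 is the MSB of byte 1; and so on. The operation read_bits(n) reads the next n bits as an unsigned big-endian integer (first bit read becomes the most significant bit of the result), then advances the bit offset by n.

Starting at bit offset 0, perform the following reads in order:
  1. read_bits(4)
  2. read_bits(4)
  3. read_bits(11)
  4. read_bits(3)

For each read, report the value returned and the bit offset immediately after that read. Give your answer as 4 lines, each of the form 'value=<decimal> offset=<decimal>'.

Answer: value=3 offset=4
value=7 offset=8
value=1470 offset=19
value=2 offset=22

Derivation:
Read 1: bits[0:4] width=4 -> value=3 (bin 0011); offset now 4 = byte 0 bit 4; 36 bits remain
Read 2: bits[4:8] width=4 -> value=7 (bin 0111); offset now 8 = byte 1 bit 0; 32 bits remain
Read 3: bits[8:19] width=11 -> value=1470 (bin 10110111110); offset now 19 = byte 2 bit 3; 21 bits remain
Read 4: bits[19:22] width=3 -> value=2 (bin 010); offset now 22 = byte 2 bit 6; 18 bits remain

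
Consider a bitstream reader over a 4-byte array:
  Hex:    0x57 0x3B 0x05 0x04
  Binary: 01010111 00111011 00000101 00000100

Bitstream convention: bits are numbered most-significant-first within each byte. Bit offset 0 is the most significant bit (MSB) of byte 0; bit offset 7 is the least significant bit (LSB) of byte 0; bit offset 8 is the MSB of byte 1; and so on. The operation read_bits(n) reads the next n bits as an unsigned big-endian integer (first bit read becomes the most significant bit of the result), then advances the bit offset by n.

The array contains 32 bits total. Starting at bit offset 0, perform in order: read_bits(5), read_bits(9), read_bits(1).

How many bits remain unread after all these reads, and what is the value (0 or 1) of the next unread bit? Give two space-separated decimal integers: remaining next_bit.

Read 1: bits[0:5] width=5 -> value=10 (bin 01010); offset now 5 = byte 0 bit 5; 27 bits remain
Read 2: bits[5:14] width=9 -> value=462 (bin 111001110); offset now 14 = byte 1 bit 6; 18 bits remain
Read 3: bits[14:15] width=1 -> value=1 (bin 1); offset now 15 = byte 1 bit 7; 17 bits remain

Answer: 17 1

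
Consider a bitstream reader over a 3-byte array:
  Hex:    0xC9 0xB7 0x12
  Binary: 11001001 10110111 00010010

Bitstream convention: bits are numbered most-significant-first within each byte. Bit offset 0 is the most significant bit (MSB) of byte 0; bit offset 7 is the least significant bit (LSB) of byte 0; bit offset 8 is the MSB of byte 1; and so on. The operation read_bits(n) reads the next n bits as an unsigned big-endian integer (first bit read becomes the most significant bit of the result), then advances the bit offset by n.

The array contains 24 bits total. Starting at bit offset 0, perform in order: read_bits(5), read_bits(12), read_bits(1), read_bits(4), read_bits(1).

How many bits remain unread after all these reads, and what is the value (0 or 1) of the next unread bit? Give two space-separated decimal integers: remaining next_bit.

Answer: 1 0

Derivation:
Read 1: bits[0:5] width=5 -> value=25 (bin 11001); offset now 5 = byte 0 bit 5; 19 bits remain
Read 2: bits[5:17] width=12 -> value=878 (bin 001101101110); offset now 17 = byte 2 bit 1; 7 bits remain
Read 3: bits[17:18] width=1 -> value=0 (bin 0); offset now 18 = byte 2 bit 2; 6 bits remain
Read 4: bits[18:22] width=4 -> value=4 (bin 0100); offset now 22 = byte 2 bit 6; 2 bits remain
Read 5: bits[22:23] width=1 -> value=1 (bin 1); offset now 23 = byte 2 bit 7; 1 bits remain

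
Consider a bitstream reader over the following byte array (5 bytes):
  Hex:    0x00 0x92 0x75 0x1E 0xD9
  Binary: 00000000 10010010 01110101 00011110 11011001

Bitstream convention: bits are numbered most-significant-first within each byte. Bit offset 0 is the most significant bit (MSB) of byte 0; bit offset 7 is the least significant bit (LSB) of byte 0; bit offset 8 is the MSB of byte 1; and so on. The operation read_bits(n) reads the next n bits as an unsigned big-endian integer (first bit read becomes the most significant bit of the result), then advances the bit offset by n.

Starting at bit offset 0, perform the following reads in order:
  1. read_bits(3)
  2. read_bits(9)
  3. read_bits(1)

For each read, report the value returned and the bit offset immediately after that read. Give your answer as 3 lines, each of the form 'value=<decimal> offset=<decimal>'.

Read 1: bits[0:3] width=3 -> value=0 (bin 000); offset now 3 = byte 0 bit 3; 37 bits remain
Read 2: bits[3:12] width=9 -> value=9 (bin 000001001); offset now 12 = byte 1 bit 4; 28 bits remain
Read 3: bits[12:13] width=1 -> value=0 (bin 0); offset now 13 = byte 1 bit 5; 27 bits remain

Answer: value=0 offset=3
value=9 offset=12
value=0 offset=13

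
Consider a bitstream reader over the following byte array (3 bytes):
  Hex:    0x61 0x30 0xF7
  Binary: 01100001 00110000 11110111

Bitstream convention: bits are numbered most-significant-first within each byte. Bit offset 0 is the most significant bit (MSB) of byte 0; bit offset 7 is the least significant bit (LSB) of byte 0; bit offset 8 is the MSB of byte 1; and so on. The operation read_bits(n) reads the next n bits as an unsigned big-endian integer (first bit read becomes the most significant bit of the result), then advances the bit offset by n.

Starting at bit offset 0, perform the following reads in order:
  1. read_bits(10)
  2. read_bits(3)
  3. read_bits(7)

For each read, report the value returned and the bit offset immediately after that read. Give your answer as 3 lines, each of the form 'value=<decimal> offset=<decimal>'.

Answer: value=388 offset=10
value=6 offset=13
value=15 offset=20

Derivation:
Read 1: bits[0:10] width=10 -> value=388 (bin 0110000100); offset now 10 = byte 1 bit 2; 14 bits remain
Read 2: bits[10:13] width=3 -> value=6 (bin 110); offset now 13 = byte 1 bit 5; 11 bits remain
Read 3: bits[13:20] width=7 -> value=15 (bin 0001111); offset now 20 = byte 2 bit 4; 4 bits remain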